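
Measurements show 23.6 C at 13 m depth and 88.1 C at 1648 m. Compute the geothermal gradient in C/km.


dT = 88.1 - 23.6 = 64.5 C
dz = 1648 - 13 = 1635 m
gradient = dT/dz * 1000 = 64.5/1635 * 1000 = 39.4495 C/km

39.4495


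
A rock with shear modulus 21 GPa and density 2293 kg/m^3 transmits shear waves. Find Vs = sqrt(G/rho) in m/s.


Convert G to Pa: G = 21e9 Pa
Compute G/rho = 21e9 / 2293 = 9158307.8936
Vs = sqrt(9158307.8936) = 3026.27 m/s

3026.27


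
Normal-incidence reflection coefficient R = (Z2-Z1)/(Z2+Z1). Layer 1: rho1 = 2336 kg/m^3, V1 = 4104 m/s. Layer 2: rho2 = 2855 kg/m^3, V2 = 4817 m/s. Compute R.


Z1 = 2336 * 4104 = 9586944
Z2 = 2855 * 4817 = 13752535
R = (13752535 - 9586944) / (13752535 + 9586944) = 4165591 / 23339479 = 0.1785

0.1785


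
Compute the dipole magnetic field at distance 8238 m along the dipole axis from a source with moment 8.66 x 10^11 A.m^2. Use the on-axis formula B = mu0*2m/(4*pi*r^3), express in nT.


m = 8.66 x 10^11 = 866000000000 A.m^2
2m = 1732000000000 A.m^2
r^3 = 8238^3 = 559068937272
B = (4pi*10^-7) * 1732000000000 / (4*pi * 559068937272) * 1e9
= 2176495.390407 / 7025467464735.87 * 1e9
= 309.8008 nT

309.8008


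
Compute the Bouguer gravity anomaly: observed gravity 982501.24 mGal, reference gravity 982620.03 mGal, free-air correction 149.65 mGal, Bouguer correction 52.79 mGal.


BA = g_obs - g_ref + FAC - BC
= 982501.24 - 982620.03 + 149.65 - 52.79
= -21.93 mGal

-21.93


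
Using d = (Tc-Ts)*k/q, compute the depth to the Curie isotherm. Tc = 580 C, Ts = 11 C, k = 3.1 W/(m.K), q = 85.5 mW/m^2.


T_Curie - T_surf = 580 - 11 = 569 C
Convert q to W/m^2: 85.5 mW/m^2 = 0.0855 W/m^2
d = 569 * 3.1 / 0.0855 = 20630.41 m

20630.41


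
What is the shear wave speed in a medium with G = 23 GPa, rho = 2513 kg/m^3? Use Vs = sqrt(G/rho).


Convert G to Pa: G = 23e9 Pa
Compute G/rho = 23e9 / 2513 = 9152407.4811
Vs = sqrt(9152407.4811) = 3025.29 m/s

3025.29


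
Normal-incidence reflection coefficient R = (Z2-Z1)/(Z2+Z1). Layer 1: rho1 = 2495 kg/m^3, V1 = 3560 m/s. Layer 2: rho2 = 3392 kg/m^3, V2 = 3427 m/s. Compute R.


Z1 = 2495 * 3560 = 8882200
Z2 = 3392 * 3427 = 11624384
R = (11624384 - 8882200) / (11624384 + 8882200) = 2742184 / 20506584 = 0.1337

0.1337


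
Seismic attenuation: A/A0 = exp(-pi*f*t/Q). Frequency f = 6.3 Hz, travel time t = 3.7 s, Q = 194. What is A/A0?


pi*f*t/Q = pi*6.3*3.7/194 = 0.377477
A/A0 = exp(-0.377477) = 0.685589

0.685589


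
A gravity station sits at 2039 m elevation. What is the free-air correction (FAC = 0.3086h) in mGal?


FAC = 0.3086 * h
= 0.3086 * 2039
= 629.2354 mGal

629.2354


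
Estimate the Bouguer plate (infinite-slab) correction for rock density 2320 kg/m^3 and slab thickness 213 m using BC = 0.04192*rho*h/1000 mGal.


BC = 0.04192 * rho * h / 1000
= 0.04192 * 2320 * 213 / 1000
= 20.7152 mGal

20.7152


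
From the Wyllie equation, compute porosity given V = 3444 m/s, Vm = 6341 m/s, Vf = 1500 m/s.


1/V - 1/Vm = 1/3444 - 1/6341 = 0.00013266
1/Vf - 1/Vm = 1/1500 - 1/6341 = 0.00050896
phi = 0.00013266 / 0.00050896 = 0.2606

0.2606


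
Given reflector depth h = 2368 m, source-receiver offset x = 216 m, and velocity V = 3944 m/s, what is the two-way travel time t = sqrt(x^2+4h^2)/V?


x^2 + 4h^2 = 216^2 + 4*2368^2 = 46656 + 22429696 = 22476352
sqrt(22476352) = 4740.9231
t = 4740.9231 / 3944 = 1.2021 s

1.2021


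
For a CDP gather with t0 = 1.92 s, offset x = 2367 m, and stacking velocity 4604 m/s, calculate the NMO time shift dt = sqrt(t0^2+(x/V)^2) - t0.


x/Vnmo = 2367/4604 = 0.514118
(x/Vnmo)^2 = 0.264317
t0^2 = 3.6864
sqrt(3.6864 + 0.264317) = 1.987641
dt = 1.987641 - 1.92 = 0.067641

0.067641


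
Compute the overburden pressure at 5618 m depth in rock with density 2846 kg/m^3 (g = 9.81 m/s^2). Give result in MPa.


P = rho * g * z / 1e6
= 2846 * 9.81 * 5618 / 1e6
= 156850402.68 / 1e6
= 156.8504 MPa

156.8504


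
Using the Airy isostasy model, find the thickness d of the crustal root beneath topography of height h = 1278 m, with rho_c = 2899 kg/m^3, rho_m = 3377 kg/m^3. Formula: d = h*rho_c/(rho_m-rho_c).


rho_m - rho_c = 3377 - 2899 = 478
d = 1278 * 2899 / 478
= 3704922 / 478
= 7750.88 m

7750.88


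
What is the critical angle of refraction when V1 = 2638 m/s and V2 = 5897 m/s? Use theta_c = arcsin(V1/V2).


V1/V2 = 2638/5897 = 0.447346
theta_c = arcsin(0.447346) = 26.5735 degrees

26.5735


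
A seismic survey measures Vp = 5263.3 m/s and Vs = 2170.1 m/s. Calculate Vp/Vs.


Vp/Vs = 5263.3 / 2170.1
= 2.4254

2.4254


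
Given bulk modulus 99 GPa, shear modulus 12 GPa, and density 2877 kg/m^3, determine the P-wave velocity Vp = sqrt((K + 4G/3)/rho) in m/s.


First compute the effective modulus:
K + 4G/3 = 99e9 + 4*12e9/3 = 115000000000.0 Pa
Then divide by density:
115000000000.0 / 2877 = 39972193.2569 Pa/(kg/m^3)
Take the square root:
Vp = sqrt(39972193.2569) = 6322.36 m/s

6322.36


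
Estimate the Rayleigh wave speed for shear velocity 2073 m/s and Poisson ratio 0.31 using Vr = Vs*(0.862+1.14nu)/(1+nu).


Numerator factor = 0.862 + 1.14*0.31 = 1.2154
Denominator = 1 + 0.31 = 1.31
Vr = 2073 * 1.2154 / 1.31 = 1923.3 m/s

1923.3


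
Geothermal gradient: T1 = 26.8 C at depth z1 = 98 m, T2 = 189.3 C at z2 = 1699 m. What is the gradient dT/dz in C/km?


dT = 189.3 - 26.8 = 162.5 C
dz = 1699 - 98 = 1601 m
gradient = dT/dz * 1000 = 162.5/1601 * 1000 = 101.4991 C/km

101.4991


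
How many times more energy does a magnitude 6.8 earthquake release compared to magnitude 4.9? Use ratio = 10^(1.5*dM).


M2 - M1 = 6.8 - 4.9 = 1.9
1.5 * 1.9 = 2.85
ratio = 10^2.85 = 707.95

707.95


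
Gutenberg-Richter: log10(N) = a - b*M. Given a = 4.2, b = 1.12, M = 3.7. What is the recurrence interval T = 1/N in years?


log10(N) = 4.2 - 1.12*3.7 = 0.056
N = 10^0.056 = 1.137627
T = 1/N = 1/1.137627 = 0.879 years

0.879


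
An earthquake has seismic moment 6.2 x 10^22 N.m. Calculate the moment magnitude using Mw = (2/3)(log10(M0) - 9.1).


log10(M0) = log10(6.2 x 10^22) = 22.7924
Mw = 2/3 * (22.7924 - 9.1)
= 2/3 * 13.6924
= 9.13

9.13


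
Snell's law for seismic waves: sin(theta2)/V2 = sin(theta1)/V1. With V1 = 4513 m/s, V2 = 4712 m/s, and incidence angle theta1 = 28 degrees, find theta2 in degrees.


sin(theta1) = sin(28 deg) = 0.469472
sin(theta2) = V2/V1 * sin(theta1) = 4712/4513 * 0.469472 = 0.490173
theta2 = arcsin(0.490173) = 29.3519 degrees

29.3519


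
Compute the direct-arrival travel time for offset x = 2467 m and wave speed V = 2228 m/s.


t = x / V
= 2467 / 2228
= 1.1073 s

1.1073


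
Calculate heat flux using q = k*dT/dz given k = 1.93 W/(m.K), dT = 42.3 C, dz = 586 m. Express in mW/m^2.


q = k * dT / dz * 1000
= 1.93 * 42.3 / 586 * 1000
= 0.139316 * 1000
= 139.3157 mW/m^2

139.3157


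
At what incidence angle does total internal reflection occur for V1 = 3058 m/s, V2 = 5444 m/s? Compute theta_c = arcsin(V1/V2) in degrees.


V1/V2 = 3058/5444 = 0.561719
theta_c = arcsin(0.561719) = 34.1748 degrees

34.1748


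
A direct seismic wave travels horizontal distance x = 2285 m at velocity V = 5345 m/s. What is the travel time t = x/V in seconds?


t = x / V
= 2285 / 5345
= 0.4275 s

0.4275


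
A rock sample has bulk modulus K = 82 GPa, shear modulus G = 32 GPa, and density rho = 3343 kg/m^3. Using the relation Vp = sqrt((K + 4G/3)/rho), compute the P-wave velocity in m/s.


First compute the effective modulus:
K + 4G/3 = 82e9 + 4*32e9/3 = 124666666666.67 Pa
Then divide by density:
124666666666.67 / 3343 = 37291853.6245 Pa/(kg/m^3)
Take the square root:
Vp = sqrt(37291853.6245) = 6106.71 m/s

6106.71


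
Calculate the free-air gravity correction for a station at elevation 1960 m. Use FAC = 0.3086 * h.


FAC = 0.3086 * h
= 0.3086 * 1960
= 604.856 mGal

604.856


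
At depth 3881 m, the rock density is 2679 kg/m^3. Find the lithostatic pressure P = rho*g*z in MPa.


P = rho * g * z / 1e6
= 2679 * 9.81 * 3881 / 1e6
= 101996522.19 / 1e6
= 101.9965 MPa

101.9965


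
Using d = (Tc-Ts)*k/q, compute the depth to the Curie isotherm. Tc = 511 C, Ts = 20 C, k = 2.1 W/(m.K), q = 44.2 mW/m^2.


T_Curie - T_surf = 511 - 20 = 491 C
Convert q to W/m^2: 44.2 mW/m^2 = 0.0442 W/m^2
d = 491 * 2.1 / 0.0442 = 23328.05 m

23328.05


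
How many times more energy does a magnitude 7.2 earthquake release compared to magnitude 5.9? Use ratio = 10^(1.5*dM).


M2 - M1 = 7.2 - 5.9 = 1.3
1.5 * 1.3 = 1.95
ratio = 10^1.95 = 89.13

89.13


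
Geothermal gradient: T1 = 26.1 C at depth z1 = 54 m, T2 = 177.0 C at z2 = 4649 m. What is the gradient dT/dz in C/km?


dT = 177.0 - 26.1 = 150.9 C
dz = 4649 - 54 = 4595 m
gradient = dT/dz * 1000 = 150.9/4595 * 1000 = 32.84 C/km

32.84


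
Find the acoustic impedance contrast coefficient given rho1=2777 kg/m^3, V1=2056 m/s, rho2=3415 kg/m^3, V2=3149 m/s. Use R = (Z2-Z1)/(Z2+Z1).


Z1 = 2777 * 2056 = 5709512
Z2 = 3415 * 3149 = 10753835
R = (10753835 - 5709512) / (10753835 + 5709512) = 5044323 / 16463347 = 0.3064

0.3064


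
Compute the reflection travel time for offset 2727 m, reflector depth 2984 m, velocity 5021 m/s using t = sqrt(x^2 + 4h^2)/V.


x^2 + 4h^2 = 2727^2 + 4*2984^2 = 7436529 + 35617024 = 43053553
sqrt(43053553) = 6561.5206
t = 6561.5206 / 5021 = 1.3068 s

1.3068


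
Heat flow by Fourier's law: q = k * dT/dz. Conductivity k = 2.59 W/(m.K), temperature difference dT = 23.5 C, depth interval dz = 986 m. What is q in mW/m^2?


q = k * dT / dz * 1000
= 2.59 * 23.5 / 986 * 1000
= 0.061729 * 1000
= 61.7292 mW/m^2

61.7292


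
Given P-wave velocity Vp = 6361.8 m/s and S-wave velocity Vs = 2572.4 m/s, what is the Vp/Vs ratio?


Vp/Vs = 6361.8 / 2572.4
= 2.4731

2.4731


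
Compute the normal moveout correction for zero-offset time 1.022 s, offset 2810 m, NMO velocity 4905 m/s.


x/Vnmo = 2810/4905 = 0.572885
(x/Vnmo)^2 = 0.328197
t0^2 = 1.044484
sqrt(1.044484 + 0.328197) = 1.171615
dt = 1.171615 - 1.022 = 0.149615

0.149615


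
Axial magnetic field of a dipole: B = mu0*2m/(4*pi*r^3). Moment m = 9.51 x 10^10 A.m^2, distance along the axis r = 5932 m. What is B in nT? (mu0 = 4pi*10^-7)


m = 9.51 x 10^10 = 95100000000 A.m^2
2m = 190200000000 A.m^2
r^3 = 5932^3 = 208738917568
B = (4pi*10^-7) * 190200000000 / (4*pi * 208738917568) * 1e9
= 239012.369085 / 2623090599799.66 * 1e9
= 91.1186 nT

91.1186


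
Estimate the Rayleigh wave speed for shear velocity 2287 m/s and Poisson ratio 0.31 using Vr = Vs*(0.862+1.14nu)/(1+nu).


Numerator factor = 0.862 + 1.14*0.31 = 1.2154
Denominator = 1 + 0.31 = 1.31
Vr = 2287 * 1.2154 / 1.31 = 2121.85 m/s

2121.85


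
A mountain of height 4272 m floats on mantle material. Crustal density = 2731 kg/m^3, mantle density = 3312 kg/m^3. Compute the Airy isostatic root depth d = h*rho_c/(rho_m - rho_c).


rho_m - rho_c = 3312 - 2731 = 581
d = 4272 * 2731 / 581
= 11666832 / 581
= 20080.61 m

20080.61


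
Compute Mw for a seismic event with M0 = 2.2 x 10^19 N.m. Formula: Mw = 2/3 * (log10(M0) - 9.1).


log10(M0) = log10(2.2 x 10^19) = 19.3424
Mw = 2/3 * (19.3424 - 9.1)
= 2/3 * 10.2424
= 6.83

6.83


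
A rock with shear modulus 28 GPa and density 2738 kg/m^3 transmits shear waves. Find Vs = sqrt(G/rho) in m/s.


Convert G to Pa: G = 28e9 Pa
Compute G/rho = 28e9 / 2738 = 10226442.6589
Vs = sqrt(10226442.6589) = 3197.88 m/s

3197.88


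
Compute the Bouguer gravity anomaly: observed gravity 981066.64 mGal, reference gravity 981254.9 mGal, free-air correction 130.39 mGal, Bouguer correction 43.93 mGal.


BA = g_obs - g_ref + FAC - BC
= 981066.64 - 981254.9 + 130.39 - 43.93
= -101.8 mGal

-101.8


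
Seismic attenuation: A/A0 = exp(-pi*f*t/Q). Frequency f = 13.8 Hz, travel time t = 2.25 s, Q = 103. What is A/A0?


pi*f*t/Q = pi*13.8*2.25/103 = 0.947053
A/A0 = exp(-0.947053) = 0.387882

0.387882


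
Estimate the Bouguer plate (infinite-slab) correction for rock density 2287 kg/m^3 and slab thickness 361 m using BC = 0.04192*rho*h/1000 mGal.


BC = 0.04192 * rho * h / 1000
= 0.04192 * 2287 * 361 / 1000
= 34.6094 mGal

34.6094


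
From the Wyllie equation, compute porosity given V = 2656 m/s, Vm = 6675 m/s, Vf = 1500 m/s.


1/V - 1/Vm = 1/2656 - 1/6675 = 0.00022669
1/Vf - 1/Vm = 1/1500 - 1/6675 = 0.00051685
phi = 0.00022669 / 0.00051685 = 0.4386

0.4386


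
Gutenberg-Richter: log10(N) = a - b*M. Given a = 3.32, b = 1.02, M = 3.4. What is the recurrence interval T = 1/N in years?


log10(N) = 3.32 - 1.02*3.4 = -0.148
N = 10^-0.148 = 0.711214
T = 1/N = 1/0.711214 = 1.406 years

1.406


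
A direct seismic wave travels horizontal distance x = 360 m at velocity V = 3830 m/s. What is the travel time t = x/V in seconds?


t = x / V
= 360 / 3830
= 0.094 s

0.094


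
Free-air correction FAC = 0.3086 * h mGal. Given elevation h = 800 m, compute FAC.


FAC = 0.3086 * h
= 0.3086 * 800
= 246.88 mGal

246.88


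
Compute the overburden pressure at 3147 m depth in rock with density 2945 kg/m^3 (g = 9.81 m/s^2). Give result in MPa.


P = rho * g * z / 1e6
= 2945 * 9.81 * 3147 / 1e6
= 90918246.15 / 1e6
= 90.9182 MPa

90.9182


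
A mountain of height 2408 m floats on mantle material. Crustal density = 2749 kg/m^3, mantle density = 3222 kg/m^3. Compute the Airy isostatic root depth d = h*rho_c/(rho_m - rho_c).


rho_m - rho_c = 3222 - 2749 = 473
d = 2408 * 2749 / 473
= 6619592 / 473
= 13994.91 m

13994.91


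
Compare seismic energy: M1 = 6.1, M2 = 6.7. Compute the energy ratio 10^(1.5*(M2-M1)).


M2 - M1 = 6.7 - 6.1 = 0.6
1.5 * 0.6 = 0.9
ratio = 10^0.9 = 7.94

7.94


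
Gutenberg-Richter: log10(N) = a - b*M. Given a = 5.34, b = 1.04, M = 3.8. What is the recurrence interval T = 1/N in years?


log10(N) = 5.34 - 1.04*3.8 = 1.388
N = 10^1.388 = 24.434306
T = 1/N = 1/24.434306 = 0.0409 years

0.0409


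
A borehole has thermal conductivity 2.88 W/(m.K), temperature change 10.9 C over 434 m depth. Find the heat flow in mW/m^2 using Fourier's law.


q = k * dT / dz * 1000
= 2.88 * 10.9 / 434 * 1000
= 0.072332 * 1000
= 72.3318 mW/m^2

72.3318


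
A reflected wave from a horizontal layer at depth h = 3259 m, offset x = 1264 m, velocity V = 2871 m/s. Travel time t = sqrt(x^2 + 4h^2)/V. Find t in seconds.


x^2 + 4h^2 = 1264^2 + 4*3259^2 = 1597696 + 42484324 = 44082020
sqrt(44082020) = 6639.4292
t = 6639.4292 / 2871 = 2.3126 s

2.3126


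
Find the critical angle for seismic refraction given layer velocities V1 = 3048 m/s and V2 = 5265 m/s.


V1/V2 = 3048/5265 = 0.578917
theta_c = arcsin(0.578917) = 35.3744 degrees

35.3744


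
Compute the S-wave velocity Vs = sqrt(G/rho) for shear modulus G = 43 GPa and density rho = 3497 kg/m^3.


Convert G to Pa: G = 43e9 Pa
Compute G/rho = 43e9 / 3497 = 12296253.9319
Vs = sqrt(12296253.9319) = 3506.6 m/s

3506.6


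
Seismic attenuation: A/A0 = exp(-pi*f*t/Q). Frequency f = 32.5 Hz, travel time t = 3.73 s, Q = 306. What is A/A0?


pi*f*t/Q = pi*32.5*3.73/306 = 1.244574
A/A0 = exp(-1.244574) = 0.288064

0.288064


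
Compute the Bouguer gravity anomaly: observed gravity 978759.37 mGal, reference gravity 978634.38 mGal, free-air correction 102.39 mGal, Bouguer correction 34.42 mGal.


BA = g_obs - g_ref + FAC - BC
= 978759.37 - 978634.38 + 102.39 - 34.42
= 192.96 mGal

192.96


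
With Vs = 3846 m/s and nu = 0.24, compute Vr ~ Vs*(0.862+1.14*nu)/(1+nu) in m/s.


Numerator factor = 0.862 + 1.14*0.24 = 1.1356
Denominator = 1 + 0.24 = 1.24
Vr = 3846 * 1.1356 / 1.24 = 3522.19 m/s

3522.19


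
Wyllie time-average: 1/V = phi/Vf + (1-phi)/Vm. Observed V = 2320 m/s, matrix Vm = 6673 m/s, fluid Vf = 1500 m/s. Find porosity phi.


1/V - 1/Vm = 1/2320 - 1/6673 = 0.00028118
1/Vf - 1/Vm = 1/1500 - 1/6673 = 0.00051681
phi = 0.00028118 / 0.00051681 = 0.5441

0.5441


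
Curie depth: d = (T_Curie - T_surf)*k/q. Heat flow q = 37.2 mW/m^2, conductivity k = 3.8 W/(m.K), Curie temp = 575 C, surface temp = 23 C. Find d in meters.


T_Curie - T_surf = 575 - 23 = 552 C
Convert q to W/m^2: 37.2 mW/m^2 = 0.0372 W/m^2
d = 552 * 3.8 / 0.0372 = 56387.1 m

56387.1


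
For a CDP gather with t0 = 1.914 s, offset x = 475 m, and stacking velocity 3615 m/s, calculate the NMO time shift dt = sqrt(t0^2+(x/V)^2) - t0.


x/Vnmo = 475/3615 = 0.131397
(x/Vnmo)^2 = 0.017265
t0^2 = 3.663396
sqrt(3.663396 + 0.017265) = 1.918505
dt = 1.918505 - 1.914 = 0.004505

0.004505


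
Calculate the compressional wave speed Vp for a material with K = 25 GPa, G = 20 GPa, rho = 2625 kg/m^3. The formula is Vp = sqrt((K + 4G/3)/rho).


First compute the effective modulus:
K + 4G/3 = 25e9 + 4*20e9/3 = 51666666666.67 Pa
Then divide by density:
51666666666.67 / 2625 = 19682539.6825 Pa/(kg/m^3)
Take the square root:
Vp = sqrt(19682539.6825) = 4436.5 m/s

4436.5


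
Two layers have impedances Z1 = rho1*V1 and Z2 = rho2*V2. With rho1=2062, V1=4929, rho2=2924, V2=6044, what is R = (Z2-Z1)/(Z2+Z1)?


Z1 = 2062 * 4929 = 10163598
Z2 = 2924 * 6044 = 17672656
R = (17672656 - 10163598) / (17672656 + 10163598) = 7509058 / 27836254 = 0.2698

0.2698


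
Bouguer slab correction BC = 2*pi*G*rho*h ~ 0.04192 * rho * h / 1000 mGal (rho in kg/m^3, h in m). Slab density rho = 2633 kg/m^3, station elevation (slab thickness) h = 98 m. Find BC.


BC = 0.04192 * rho * h / 1000
= 0.04192 * 2633 * 98 / 1000
= 10.8168 mGal

10.8168


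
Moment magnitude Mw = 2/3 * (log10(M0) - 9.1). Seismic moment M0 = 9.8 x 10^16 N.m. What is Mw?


log10(M0) = log10(9.8 x 10^16) = 16.9912
Mw = 2/3 * (16.9912 - 9.1)
= 2/3 * 7.8912
= 5.26

5.26


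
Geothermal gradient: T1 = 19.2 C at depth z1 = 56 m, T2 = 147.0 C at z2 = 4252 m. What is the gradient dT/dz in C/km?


dT = 147.0 - 19.2 = 127.8 C
dz = 4252 - 56 = 4196 m
gradient = dT/dz * 1000 = 127.8/4196 * 1000 = 30.4576 C/km

30.4576


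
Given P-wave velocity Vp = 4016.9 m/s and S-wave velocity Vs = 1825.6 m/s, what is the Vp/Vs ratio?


Vp/Vs = 4016.9 / 1825.6
= 2.2003

2.2003


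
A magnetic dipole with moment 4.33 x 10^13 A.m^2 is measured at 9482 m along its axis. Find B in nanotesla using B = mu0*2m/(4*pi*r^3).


m = 4.33 x 10^13 = 43300000000000 A.m^2
2m = 86600000000000 A.m^2
r^3 = 9482^3 = 852510728168
B = (4pi*10^-7) * 86600000000000 / (4*pi * 852510728168) * 1e9
= 108824769.52035 / 10712965762876.29 * 1e9
= 10158.2299 nT

10158.2299


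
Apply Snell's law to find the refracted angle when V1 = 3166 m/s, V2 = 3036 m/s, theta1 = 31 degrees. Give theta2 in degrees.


sin(theta1) = sin(31 deg) = 0.515038
sin(theta2) = V2/V1 * sin(theta1) = 3036/3166 * 0.515038 = 0.49389
theta2 = arcsin(0.49389) = 29.5966 degrees

29.5966


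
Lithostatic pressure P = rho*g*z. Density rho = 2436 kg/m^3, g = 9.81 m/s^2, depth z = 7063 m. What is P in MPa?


P = rho * g * z / 1e6
= 2436 * 9.81 * 7063 / 1e6
= 168785641.08 / 1e6
= 168.7856 MPa

168.7856


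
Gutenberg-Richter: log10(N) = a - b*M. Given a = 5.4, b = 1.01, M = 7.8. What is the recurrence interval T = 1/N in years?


log10(N) = 5.4 - 1.01*7.8 = -2.478
N = 10^-2.478 = 0.003327
T = 1/N = 1/0.003327 = 300.6076 years

300.6076


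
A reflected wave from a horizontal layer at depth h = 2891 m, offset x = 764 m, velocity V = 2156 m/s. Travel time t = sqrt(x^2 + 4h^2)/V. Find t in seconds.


x^2 + 4h^2 = 764^2 + 4*2891^2 = 583696 + 33431524 = 34015220
sqrt(34015220) = 5832.2569
t = 5832.2569 / 2156 = 2.7051 s

2.7051


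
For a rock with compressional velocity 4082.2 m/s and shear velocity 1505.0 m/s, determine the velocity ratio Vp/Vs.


Vp/Vs = 4082.2 / 1505.0
= 2.7124

2.7124


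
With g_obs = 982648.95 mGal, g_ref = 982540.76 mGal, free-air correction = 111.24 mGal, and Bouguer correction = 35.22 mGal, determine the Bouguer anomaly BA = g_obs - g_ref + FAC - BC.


BA = g_obs - g_ref + FAC - BC
= 982648.95 - 982540.76 + 111.24 - 35.22
= 184.21 mGal

184.21


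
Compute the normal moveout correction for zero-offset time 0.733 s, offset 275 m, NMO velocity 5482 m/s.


x/Vnmo = 275/5482 = 0.050164
(x/Vnmo)^2 = 0.002516
t0^2 = 0.537289
sqrt(0.537289 + 0.002516) = 0.734715
dt = 0.734715 - 0.733 = 0.001715

0.001715


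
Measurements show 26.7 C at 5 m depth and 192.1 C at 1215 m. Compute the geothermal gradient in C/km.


dT = 192.1 - 26.7 = 165.4 C
dz = 1215 - 5 = 1210 m
gradient = dT/dz * 1000 = 165.4/1210 * 1000 = 136.6942 C/km

136.6942


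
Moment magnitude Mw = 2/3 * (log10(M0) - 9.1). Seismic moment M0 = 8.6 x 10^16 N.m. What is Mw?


log10(M0) = log10(8.6 x 10^16) = 16.9345
Mw = 2/3 * (16.9345 - 9.1)
= 2/3 * 7.8345
= 5.22

5.22


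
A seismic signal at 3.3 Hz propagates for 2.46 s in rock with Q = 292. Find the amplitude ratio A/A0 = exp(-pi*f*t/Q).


pi*f*t/Q = pi*3.3*2.46/292 = 0.087341
A/A0 = exp(-0.087341) = 0.916365

0.916365


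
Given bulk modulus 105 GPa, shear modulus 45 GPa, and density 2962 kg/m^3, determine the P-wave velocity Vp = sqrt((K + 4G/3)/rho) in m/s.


First compute the effective modulus:
K + 4G/3 = 105e9 + 4*45e9/3 = 165000000000.0 Pa
Then divide by density:
165000000000.0 / 2962 = 55705604.3214 Pa/(kg/m^3)
Take the square root:
Vp = sqrt(55705604.3214) = 7463.62 m/s

7463.62


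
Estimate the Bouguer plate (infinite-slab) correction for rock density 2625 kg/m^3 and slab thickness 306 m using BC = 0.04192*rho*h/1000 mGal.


BC = 0.04192 * rho * h / 1000
= 0.04192 * 2625 * 306 / 1000
= 33.6722 mGal

33.6722


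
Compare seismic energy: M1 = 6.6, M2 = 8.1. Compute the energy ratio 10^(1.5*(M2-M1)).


M2 - M1 = 8.1 - 6.6 = 1.5
1.5 * 1.5 = 2.25
ratio = 10^2.25 = 177.83

177.83


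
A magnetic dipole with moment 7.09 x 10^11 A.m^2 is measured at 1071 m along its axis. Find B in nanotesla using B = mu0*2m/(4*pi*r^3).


m = 7.09 x 10^11 = 709000000000 A.m^2
2m = 1418000000000 A.m^2
r^3 = 1071^3 = 1228480911
B = (4pi*10^-7) * 1418000000000 / (4*pi * 1228480911) * 1e9
= 1781911.353116 / 15437546420.29 * 1e9
= 115427.109 nT

115427.109


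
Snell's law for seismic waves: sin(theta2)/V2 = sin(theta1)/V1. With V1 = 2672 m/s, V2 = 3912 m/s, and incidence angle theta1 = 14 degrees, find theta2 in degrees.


sin(theta1) = sin(14 deg) = 0.241922
sin(theta2) = V2/V1 * sin(theta1) = 3912/2672 * 0.241922 = 0.354191
theta2 = arcsin(0.354191) = 20.7439 degrees

20.7439


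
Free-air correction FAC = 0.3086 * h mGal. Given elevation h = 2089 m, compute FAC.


FAC = 0.3086 * h
= 0.3086 * 2089
= 644.6654 mGal

644.6654


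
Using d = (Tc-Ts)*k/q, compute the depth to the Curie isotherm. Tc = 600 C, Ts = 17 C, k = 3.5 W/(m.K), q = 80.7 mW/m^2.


T_Curie - T_surf = 600 - 17 = 583 C
Convert q to W/m^2: 80.7 mW/m^2 = 0.0807 W/m^2
d = 583 * 3.5 / 0.0807 = 25285.01 m

25285.01


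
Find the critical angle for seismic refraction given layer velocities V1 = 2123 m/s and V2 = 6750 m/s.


V1/V2 = 2123/6750 = 0.314519
theta_c = arcsin(0.314519) = 18.3317 degrees

18.3317


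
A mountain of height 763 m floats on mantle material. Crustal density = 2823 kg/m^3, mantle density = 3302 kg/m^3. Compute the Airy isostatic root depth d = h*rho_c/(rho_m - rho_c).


rho_m - rho_c = 3302 - 2823 = 479
d = 763 * 2823 / 479
= 2153949 / 479
= 4496.76 m

4496.76


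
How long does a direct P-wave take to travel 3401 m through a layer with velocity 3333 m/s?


t = x / V
= 3401 / 3333
= 1.0204 s

1.0204


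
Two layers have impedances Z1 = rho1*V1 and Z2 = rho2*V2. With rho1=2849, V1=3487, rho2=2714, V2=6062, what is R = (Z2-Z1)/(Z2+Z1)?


Z1 = 2849 * 3487 = 9934463
Z2 = 2714 * 6062 = 16452268
R = (16452268 - 9934463) / (16452268 + 9934463) = 6517805 / 26386731 = 0.247

0.247


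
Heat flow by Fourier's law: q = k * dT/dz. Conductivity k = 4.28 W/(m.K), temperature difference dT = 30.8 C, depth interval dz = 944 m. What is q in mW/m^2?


q = k * dT / dz * 1000
= 4.28 * 30.8 / 944 * 1000
= 0.139644 * 1000
= 139.6441 mW/m^2

139.6441


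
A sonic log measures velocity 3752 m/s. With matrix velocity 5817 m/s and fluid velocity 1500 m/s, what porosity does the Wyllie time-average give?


1/V - 1/Vm = 1/3752 - 1/5817 = 9.461e-05
1/Vf - 1/Vm = 1/1500 - 1/5817 = 0.00049476
phi = 9.461e-05 / 0.00049476 = 0.1912

0.1912


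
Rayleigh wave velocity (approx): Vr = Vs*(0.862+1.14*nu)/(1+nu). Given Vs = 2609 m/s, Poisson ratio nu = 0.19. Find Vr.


Numerator factor = 0.862 + 1.14*0.19 = 1.0786
Denominator = 1 + 0.19 = 1.19
Vr = 2609 * 1.0786 / 1.19 = 2364.76 m/s

2364.76


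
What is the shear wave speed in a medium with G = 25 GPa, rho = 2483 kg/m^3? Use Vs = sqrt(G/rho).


Convert G to Pa: G = 25e9 Pa
Compute G/rho = 25e9 / 2483 = 10068465.5658
Vs = sqrt(10068465.5658) = 3173.08 m/s

3173.08


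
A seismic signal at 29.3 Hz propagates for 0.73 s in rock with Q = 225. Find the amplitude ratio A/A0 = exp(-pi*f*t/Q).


pi*f*t/Q = pi*29.3*0.73/225 = 0.298647
A/A0 = exp(-0.298647) = 0.741821

0.741821


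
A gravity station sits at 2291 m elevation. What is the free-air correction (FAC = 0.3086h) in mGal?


FAC = 0.3086 * h
= 0.3086 * 2291
= 707.0026 mGal

707.0026


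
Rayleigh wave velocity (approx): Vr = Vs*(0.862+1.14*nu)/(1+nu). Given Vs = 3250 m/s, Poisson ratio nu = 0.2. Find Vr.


Numerator factor = 0.862 + 1.14*0.2 = 1.09
Denominator = 1 + 0.2 = 1.2
Vr = 3250 * 1.09 / 1.2 = 2952.08 m/s

2952.08


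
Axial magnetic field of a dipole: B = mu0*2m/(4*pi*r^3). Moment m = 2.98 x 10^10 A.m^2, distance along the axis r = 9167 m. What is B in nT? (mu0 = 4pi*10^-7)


m = 2.98 x 10^10 = 29800000000 A.m^2
2m = 59600000000 A.m^2
r^3 = 9167^3 = 770338660463
B = (4pi*10^-7) * 59600000000 / (4*pi * 770338660463) * 1e9
= 74895.568862 / 9680361105947.05 * 1e9
= 7.7369 nT

7.7369


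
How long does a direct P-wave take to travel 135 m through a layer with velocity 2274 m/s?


t = x / V
= 135 / 2274
= 0.0594 s

0.0594


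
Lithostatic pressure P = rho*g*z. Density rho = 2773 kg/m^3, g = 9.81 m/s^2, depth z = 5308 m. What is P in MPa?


P = rho * g * z / 1e6
= 2773 * 9.81 * 5308 / 1e6
= 144394214.04 / 1e6
= 144.3942 MPa

144.3942


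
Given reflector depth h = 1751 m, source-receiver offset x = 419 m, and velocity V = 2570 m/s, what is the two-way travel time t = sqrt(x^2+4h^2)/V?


x^2 + 4h^2 = 419^2 + 4*1751^2 = 175561 + 12264004 = 12439565
sqrt(12439565) = 3526.9768
t = 3526.9768 / 2570 = 1.3724 s

1.3724


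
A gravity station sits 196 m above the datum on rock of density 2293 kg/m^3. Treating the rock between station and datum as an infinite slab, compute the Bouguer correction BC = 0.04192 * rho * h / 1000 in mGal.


BC = 0.04192 * rho * h / 1000
= 0.04192 * 2293 * 196 / 1000
= 18.84 mGal

18.84


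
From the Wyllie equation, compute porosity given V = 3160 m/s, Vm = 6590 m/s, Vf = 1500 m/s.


1/V - 1/Vm = 1/3160 - 1/6590 = 0.00016471
1/Vf - 1/Vm = 1/1500 - 1/6590 = 0.00051492
phi = 0.00016471 / 0.00051492 = 0.3199

0.3199


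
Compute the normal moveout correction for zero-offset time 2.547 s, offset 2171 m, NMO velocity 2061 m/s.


x/Vnmo = 2171/2061 = 1.053372
(x/Vnmo)^2 = 1.109593
t0^2 = 6.487209
sqrt(6.487209 + 1.109593) = 2.75623
dt = 2.75623 - 2.547 = 0.20923

0.20923


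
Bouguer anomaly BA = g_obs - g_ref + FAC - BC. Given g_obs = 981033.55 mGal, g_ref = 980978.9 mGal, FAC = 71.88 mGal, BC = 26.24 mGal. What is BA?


BA = g_obs - g_ref + FAC - BC
= 981033.55 - 980978.9 + 71.88 - 26.24
= 100.29 mGal

100.29


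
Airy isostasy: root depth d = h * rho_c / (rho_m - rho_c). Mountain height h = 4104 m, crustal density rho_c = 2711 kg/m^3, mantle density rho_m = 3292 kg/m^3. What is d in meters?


rho_m - rho_c = 3292 - 2711 = 581
d = 4104 * 2711 / 581
= 11125944 / 581
= 19149.65 m

19149.65


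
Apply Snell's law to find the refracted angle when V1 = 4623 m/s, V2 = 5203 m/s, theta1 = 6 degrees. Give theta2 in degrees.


sin(theta1) = sin(6 deg) = 0.104528
sin(theta2) = V2/V1 * sin(theta1) = 5203/4623 * 0.104528 = 0.117643
theta2 = arcsin(0.117643) = 6.7561 degrees

6.7561


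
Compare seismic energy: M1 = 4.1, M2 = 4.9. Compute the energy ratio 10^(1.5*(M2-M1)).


M2 - M1 = 4.9 - 4.1 = 0.8
1.5 * 0.8 = 1.2
ratio = 10^1.2 = 15.85

15.85


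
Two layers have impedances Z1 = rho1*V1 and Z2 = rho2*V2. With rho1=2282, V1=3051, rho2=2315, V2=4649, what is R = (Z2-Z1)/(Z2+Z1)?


Z1 = 2282 * 3051 = 6962382
Z2 = 2315 * 4649 = 10762435
R = (10762435 - 6962382) / (10762435 + 6962382) = 3800053 / 17724817 = 0.2144

0.2144


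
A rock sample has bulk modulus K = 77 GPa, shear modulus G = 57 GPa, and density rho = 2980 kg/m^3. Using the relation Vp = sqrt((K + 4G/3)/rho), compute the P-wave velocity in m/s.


First compute the effective modulus:
K + 4G/3 = 77e9 + 4*57e9/3 = 153000000000.0 Pa
Then divide by density:
153000000000.0 / 2980 = 51342281.8792 Pa/(kg/m^3)
Take the square root:
Vp = sqrt(51342281.8792) = 7165.35 m/s

7165.35


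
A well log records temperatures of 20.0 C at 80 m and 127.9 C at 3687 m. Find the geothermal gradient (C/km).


dT = 127.9 - 20.0 = 107.9 C
dz = 3687 - 80 = 3607 m
gradient = dT/dz * 1000 = 107.9/3607 * 1000 = 29.9141 C/km

29.9141


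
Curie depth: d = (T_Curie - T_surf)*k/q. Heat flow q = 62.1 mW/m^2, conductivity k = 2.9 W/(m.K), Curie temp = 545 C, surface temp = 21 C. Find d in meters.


T_Curie - T_surf = 545 - 21 = 524 C
Convert q to W/m^2: 62.1 mW/m^2 = 0.0621 W/m^2
d = 524 * 2.9 / 0.0621 = 24470.21 m

24470.21


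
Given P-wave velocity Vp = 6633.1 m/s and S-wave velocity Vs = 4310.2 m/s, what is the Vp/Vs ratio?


Vp/Vs = 6633.1 / 4310.2
= 1.5389

1.5389


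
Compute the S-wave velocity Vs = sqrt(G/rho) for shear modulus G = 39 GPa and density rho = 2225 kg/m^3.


Convert G to Pa: G = 39e9 Pa
Compute G/rho = 39e9 / 2225 = 17528089.8876
Vs = sqrt(17528089.8876) = 4186.66 m/s

4186.66


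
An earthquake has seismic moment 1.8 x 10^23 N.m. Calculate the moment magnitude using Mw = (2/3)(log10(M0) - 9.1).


log10(M0) = log10(1.8 x 10^23) = 23.2553
Mw = 2/3 * (23.2553 - 9.1)
= 2/3 * 14.1553
= 9.44

9.44


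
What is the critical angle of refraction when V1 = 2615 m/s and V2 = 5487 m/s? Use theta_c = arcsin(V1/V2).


V1/V2 = 2615/5487 = 0.476581
theta_c = arcsin(0.476581) = 28.4623 degrees

28.4623


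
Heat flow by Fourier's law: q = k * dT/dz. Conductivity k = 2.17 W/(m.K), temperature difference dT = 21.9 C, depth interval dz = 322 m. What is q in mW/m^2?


q = k * dT / dz * 1000
= 2.17 * 21.9 / 322 * 1000
= 0.147587 * 1000
= 147.587 mW/m^2

147.587


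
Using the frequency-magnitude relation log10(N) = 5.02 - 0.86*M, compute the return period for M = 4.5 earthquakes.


log10(N) = 5.02 - 0.86*4.5 = 1.15
N = 10^1.15 = 14.125375
T = 1/N = 1/14.125375 = 0.0708 years

0.0708


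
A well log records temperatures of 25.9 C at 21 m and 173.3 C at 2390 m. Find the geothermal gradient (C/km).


dT = 173.3 - 25.9 = 147.4 C
dz = 2390 - 21 = 2369 m
gradient = dT/dz * 1000 = 147.4/2369 * 1000 = 62.2203 C/km

62.2203


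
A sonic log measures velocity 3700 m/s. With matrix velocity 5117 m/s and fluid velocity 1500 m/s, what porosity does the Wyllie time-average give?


1/V - 1/Vm = 1/3700 - 1/5117 = 7.484e-05
1/Vf - 1/Vm = 1/1500 - 1/5117 = 0.00047124
phi = 7.484e-05 / 0.00047124 = 0.1588

0.1588


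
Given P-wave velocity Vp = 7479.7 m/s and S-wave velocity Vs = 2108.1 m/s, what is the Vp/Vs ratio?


Vp/Vs = 7479.7 / 2108.1
= 3.5481

3.5481


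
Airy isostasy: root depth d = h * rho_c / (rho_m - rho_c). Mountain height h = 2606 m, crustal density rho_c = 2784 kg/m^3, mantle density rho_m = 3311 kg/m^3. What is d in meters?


rho_m - rho_c = 3311 - 2784 = 527
d = 2606 * 2784 / 527
= 7255104 / 527
= 13766.8 m

13766.8


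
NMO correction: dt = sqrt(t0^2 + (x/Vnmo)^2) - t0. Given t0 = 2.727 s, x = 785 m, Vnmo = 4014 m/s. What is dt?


x/Vnmo = 785/4014 = 0.195566
(x/Vnmo)^2 = 0.038246
t0^2 = 7.436529
sqrt(7.436529 + 0.038246) = 2.734003
dt = 2.734003 - 2.727 = 0.007003

0.007003


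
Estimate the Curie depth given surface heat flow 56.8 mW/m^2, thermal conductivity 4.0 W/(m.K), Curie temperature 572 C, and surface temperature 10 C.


T_Curie - T_surf = 572 - 10 = 562 C
Convert q to W/m^2: 56.8 mW/m^2 = 0.0568 W/m^2
d = 562 * 4.0 / 0.0568 = 39577.46 m

39577.46


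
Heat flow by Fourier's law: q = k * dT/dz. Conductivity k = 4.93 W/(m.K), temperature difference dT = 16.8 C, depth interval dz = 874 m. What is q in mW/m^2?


q = k * dT / dz * 1000
= 4.93 * 16.8 / 874 * 1000
= 0.094764 * 1000
= 94.7643 mW/m^2

94.7643


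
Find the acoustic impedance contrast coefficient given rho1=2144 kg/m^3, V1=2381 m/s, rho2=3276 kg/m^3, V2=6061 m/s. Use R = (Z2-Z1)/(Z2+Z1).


Z1 = 2144 * 2381 = 5104864
Z2 = 3276 * 6061 = 19855836
R = (19855836 - 5104864) / (19855836 + 5104864) = 14750972 / 24960700 = 0.591

0.591


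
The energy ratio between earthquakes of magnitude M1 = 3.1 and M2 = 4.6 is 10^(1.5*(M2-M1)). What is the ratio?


M2 - M1 = 4.6 - 3.1 = 1.5
1.5 * 1.5 = 2.25
ratio = 10^2.25 = 177.83

177.83


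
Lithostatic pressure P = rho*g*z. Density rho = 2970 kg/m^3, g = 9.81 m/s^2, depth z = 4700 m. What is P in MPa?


P = rho * g * z / 1e6
= 2970 * 9.81 * 4700 / 1e6
= 136937790.0 / 1e6
= 136.9378 MPa

136.9378


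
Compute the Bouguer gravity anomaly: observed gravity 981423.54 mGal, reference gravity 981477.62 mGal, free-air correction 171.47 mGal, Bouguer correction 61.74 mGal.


BA = g_obs - g_ref + FAC - BC
= 981423.54 - 981477.62 + 171.47 - 61.74
= 55.65 mGal

55.65


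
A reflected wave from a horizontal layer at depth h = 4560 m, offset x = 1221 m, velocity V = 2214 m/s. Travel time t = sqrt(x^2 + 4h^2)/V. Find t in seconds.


x^2 + 4h^2 = 1221^2 + 4*4560^2 = 1490841 + 83174400 = 84665241
sqrt(84665241) = 9201.3717
t = 9201.3717 / 2214 = 4.156 s

4.156


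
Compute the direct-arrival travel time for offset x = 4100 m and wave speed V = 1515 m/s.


t = x / V
= 4100 / 1515
= 2.7063 s

2.7063


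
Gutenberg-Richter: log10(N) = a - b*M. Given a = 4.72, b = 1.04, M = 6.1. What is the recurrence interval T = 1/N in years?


log10(N) = 4.72 - 1.04*6.1 = -1.624
N = 10^-1.624 = 0.023768
T = 1/N = 1/0.023768 = 42.0727 years

42.0727


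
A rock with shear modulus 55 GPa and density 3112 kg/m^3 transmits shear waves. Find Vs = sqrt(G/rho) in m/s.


Convert G to Pa: G = 55e9 Pa
Compute G/rho = 55e9 / 3112 = 17673521.8509
Vs = sqrt(17673521.8509) = 4203.99 m/s

4203.99


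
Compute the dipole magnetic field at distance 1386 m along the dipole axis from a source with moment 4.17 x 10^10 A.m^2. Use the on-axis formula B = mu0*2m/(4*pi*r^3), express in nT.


m = 4.17 x 10^10 = 41700000000 A.m^2
2m = 83400000000 A.m^2
r^3 = 1386^3 = 2662500456
B = (4pi*10^-7) * 83400000000 / (4*pi * 2662500456) * 1e9
= 104803.530924 / 33457967491.0 * 1e9
= 3132.3938 nT

3132.3938


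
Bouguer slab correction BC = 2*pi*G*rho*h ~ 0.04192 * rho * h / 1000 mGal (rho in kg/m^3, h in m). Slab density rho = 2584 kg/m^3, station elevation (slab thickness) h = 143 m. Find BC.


BC = 0.04192 * rho * h / 1000
= 0.04192 * 2584 * 143 / 1000
= 15.4899 mGal

15.4899


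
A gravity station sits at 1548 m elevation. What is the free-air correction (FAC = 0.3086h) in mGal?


FAC = 0.3086 * h
= 0.3086 * 1548
= 477.7128 mGal

477.7128


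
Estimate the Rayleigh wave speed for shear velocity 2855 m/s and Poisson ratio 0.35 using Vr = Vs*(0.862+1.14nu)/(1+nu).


Numerator factor = 0.862 + 1.14*0.35 = 1.261
Denominator = 1 + 0.35 = 1.35
Vr = 2855 * 1.261 / 1.35 = 2666.78 m/s

2666.78


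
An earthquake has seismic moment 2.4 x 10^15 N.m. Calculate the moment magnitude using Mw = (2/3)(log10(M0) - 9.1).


log10(M0) = log10(2.4 x 10^15) = 15.3802
Mw = 2/3 * (15.3802 - 9.1)
= 2/3 * 6.2802
= 4.19

4.19


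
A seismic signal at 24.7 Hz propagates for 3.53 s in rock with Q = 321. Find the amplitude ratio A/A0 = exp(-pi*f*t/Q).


pi*f*t/Q = pi*24.7*3.53/321 = 0.853329
A/A0 = exp(-0.853329) = 0.425994

0.425994


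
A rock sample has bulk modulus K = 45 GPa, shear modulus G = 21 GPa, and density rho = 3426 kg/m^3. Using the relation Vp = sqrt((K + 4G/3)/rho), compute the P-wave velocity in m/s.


First compute the effective modulus:
K + 4G/3 = 45e9 + 4*21e9/3 = 73000000000.0 Pa
Then divide by density:
73000000000.0 / 3426 = 21307647.4022 Pa/(kg/m^3)
Take the square root:
Vp = sqrt(21307647.4022) = 4616.02 m/s

4616.02


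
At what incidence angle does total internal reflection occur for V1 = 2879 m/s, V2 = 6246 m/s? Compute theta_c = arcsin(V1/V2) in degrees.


V1/V2 = 2879/6246 = 0.460935
theta_c = arcsin(0.460935) = 27.4475 degrees

27.4475


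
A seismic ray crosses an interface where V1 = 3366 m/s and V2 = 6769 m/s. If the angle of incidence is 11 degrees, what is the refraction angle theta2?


sin(theta1) = sin(11 deg) = 0.190809
sin(theta2) = V2/V1 * sin(theta1) = 6769/3366 * 0.190809 = 0.383715
theta2 = arcsin(0.383715) = 22.564 degrees

22.564


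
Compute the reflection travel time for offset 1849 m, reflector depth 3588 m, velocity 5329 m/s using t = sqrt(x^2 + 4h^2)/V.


x^2 + 4h^2 = 1849^2 + 4*3588^2 = 3418801 + 51494976 = 54913777
sqrt(54913777) = 7410.3831
t = 7410.3831 / 5329 = 1.3906 s

1.3906


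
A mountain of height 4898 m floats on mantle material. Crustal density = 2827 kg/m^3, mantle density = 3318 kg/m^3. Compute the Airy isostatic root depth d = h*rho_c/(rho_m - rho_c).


rho_m - rho_c = 3318 - 2827 = 491
d = 4898 * 2827 / 491
= 13846646 / 491
= 28200.91 m

28200.91


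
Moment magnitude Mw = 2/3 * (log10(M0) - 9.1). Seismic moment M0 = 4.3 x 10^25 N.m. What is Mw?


log10(M0) = log10(4.3 x 10^25) = 25.6335
Mw = 2/3 * (25.6335 - 9.1)
= 2/3 * 16.5335
= 11.02

11.02


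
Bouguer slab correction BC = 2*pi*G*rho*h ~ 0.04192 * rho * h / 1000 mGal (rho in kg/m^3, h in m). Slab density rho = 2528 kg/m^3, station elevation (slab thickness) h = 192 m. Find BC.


BC = 0.04192 * rho * h / 1000
= 0.04192 * 2528 * 192 / 1000
= 20.347 mGal

20.347


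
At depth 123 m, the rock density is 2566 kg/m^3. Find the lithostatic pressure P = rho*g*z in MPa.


P = rho * g * z / 1e6
= 2566 * 9.81 * 123 / 1e6
= 3096212.58 / 1e6
= 3.0962 MPa

3.0962


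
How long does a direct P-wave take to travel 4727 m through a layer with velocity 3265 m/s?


t = x / V
= 4727 / 3265
= 1.4478 s

1.4478


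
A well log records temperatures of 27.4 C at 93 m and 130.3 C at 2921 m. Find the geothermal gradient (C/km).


dT = 130.3 - 27.4 = 102.9 C
dz = 2921 - 93 = 2828 m
gradient = dT/dz * 1000 = 102.9/2828 * 1000 = 36.3861 C/km

36.3861


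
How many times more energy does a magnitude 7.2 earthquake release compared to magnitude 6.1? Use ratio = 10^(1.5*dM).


M2 - M1 = 7.2 - 6.1 = 1.1
1.5 * 1.1 = 1.65
ratio = 10^1.65 = 44.67

44.67


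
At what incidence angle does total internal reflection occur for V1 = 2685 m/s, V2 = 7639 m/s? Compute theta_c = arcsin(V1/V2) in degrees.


V1/V2 = 2685/7639 = 0.351486
theta_c = arcsin(0.351486) = 20.5782 degrees

20.5782


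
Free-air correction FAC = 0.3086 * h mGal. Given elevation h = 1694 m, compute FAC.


FAC = 0.3086 * h
= 0.3086 * 1694
= 522.7684 mGal

522.7684


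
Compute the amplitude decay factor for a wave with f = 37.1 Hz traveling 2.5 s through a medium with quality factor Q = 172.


pi*f*t/Q = pi*37.1*2.5/172 = 1.694086
A/A0 = exp(-1.694086) = 0.183767

0.183767


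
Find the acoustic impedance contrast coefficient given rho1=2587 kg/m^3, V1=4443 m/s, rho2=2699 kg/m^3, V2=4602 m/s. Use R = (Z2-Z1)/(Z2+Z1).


Z1 = 2587 * 4443 = 11494041
Z2 = 2699 * 4602 = 12420798
R = (12420798 - 11494041) / (12420798 + 11494041) = 926757 / 23914839 = 0.0388

0.0388


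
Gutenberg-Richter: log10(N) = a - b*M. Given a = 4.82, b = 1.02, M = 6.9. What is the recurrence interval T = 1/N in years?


log10(N) = 4.82 - 1.02*6.9 = -2.218
N = 10^-2.218 = 0.006053
T = 1/N = 1/0.006053 = 165.1962 years

165.1962
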